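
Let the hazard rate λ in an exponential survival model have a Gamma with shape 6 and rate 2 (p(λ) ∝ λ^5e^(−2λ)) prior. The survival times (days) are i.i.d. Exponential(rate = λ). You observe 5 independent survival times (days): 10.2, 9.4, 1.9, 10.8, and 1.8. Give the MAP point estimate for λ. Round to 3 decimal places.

λ̂_MAP = 0.277

The Exponential(rate=λ) likelihood is ∝ λ^n e^(−λΣtᵢ). Here n = 5 and Σtᵢ = 10.2 + 9.4 + 1.9 + 10.8 + 1.8 = 34.1.
Posterior ∝ λ^5e^(−2λ) · λ^5e^(−34.1λ) = λ^10e^(−36.1λ), i.e. Gamma(11, 36.1).
Mode = (a−1)/b = 10/36.1 ≈ 0.277.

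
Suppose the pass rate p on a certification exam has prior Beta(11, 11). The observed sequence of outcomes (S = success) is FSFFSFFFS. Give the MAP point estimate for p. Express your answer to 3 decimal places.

Prior: Beta(11, 11).
Data: 3 successes in 9 trials (from the sequence). The binomial likelihood contributes p^3(1−p)^6, so the posterior is Beta(11+3, 11+6) = Beta(14, 17).
For Beta(a, b) with a, b > 1 the mode is (a−1)/(a+b−2) = 13/29 ≈ 0.448.

p̂_MAP = 0.448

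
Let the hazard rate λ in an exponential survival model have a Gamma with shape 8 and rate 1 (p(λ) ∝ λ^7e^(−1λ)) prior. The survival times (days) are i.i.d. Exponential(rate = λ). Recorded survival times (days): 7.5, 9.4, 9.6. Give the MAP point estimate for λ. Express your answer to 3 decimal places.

λ̂_MAP = 0.364

The Exponential(rate=λ) likelihood is ∝ λ^n e^(−λΣtᵢ). Here n = 3 and Σtᵢ = 7.5 + 9.4 + 9.6 = 26.5.
Posterior ∝ λ^7e^(−1λ) · λ^3e^(−26.5λ) = λ^10e^(−27.5λ), i.e. Gamma(11, 27.5).
Mode = (a−1)/b = 10/27.5 ≈ 0.364.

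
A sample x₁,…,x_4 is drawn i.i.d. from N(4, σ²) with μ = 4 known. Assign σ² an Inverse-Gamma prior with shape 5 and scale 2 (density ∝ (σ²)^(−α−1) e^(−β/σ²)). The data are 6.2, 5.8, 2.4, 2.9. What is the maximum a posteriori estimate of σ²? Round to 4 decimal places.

σ̂²_MAP = 0.9906

Sum of squared deviations about the known mean: SS = (6.2−4)² + (5.8−4)² + (2.4−4)² + (2.9−4)² = 11.85.
The Normal likelihood contributes (σ²)^(−n/2) exp(−SS/(2σ²)), so the posterior is Inverse-Gamma(α + n/2, β + SS/2) = Inverse-Gamma(7, 7.925).
The mode of Inverse-Gamma(a, b) is b/(a+1) = 7.925/8 ≈ 0.9906.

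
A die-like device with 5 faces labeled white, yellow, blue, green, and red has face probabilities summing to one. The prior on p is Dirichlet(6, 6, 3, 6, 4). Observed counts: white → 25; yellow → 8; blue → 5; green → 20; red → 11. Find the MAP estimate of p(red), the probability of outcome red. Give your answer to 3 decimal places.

The posterior is Dirichlet(αᵢ + nᵢ) = Dirichlet(31, 14, 8, 26, 15).
For a Dirichlet(a₁,…,a_K) with all aᵢ > 1, the mode has j-th component (aⱼ − 1)/(Σaᵢ − K).
Here Σaᵢ = 94 and K = 5, so p(red) = (15 − 1)/(94 − 5) = 14/89 ≈ 0.157.

MAP estimate of p(red) = 0.157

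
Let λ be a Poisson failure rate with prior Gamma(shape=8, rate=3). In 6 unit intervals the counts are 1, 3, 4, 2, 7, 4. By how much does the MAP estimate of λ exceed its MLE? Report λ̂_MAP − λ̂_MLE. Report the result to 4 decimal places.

MAP − MLE = -0.3889

Σxᵢ = 21. Posterior is Gamma(29, 9); MAP = (29−1)/9 = 28/9 ≈ 3.11111.
MLE = x̄ = 21/6 ≈ 3.50000.
Difference = 28/9 − 21/6 = -7/18 ≈ -0.3889.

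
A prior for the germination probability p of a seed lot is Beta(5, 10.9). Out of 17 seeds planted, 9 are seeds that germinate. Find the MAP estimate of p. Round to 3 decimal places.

Prior: Beta(5, 10.9).
Data: 9 successes in 17 trials. The binomial likelihood contributes p^9(1−p)^8, so the posterior is Beta(5+9, 10.9+8) = Beta(14, 18.9).
For Beta(a, b) with a, b > 1 the mode is (a−1)/(a+b−2) = 13/30.9 ≈ 0.421.

p̂_MAP = 0.421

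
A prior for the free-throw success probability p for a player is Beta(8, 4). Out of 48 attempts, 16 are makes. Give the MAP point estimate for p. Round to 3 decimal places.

Prior: Beta(8, 4).
Data: 16 successes in 48 trials. The binomial likelihood contributes p^16(1−p)^32, so the posterior is Beta(8+16, 4+32) = Beta(24, 36).
For Beta(a, b) with a, b > 1 the mode is (a−1)/(a+b−2) = 23/58 ≈ 0.397.

p̂_MAP = 0.397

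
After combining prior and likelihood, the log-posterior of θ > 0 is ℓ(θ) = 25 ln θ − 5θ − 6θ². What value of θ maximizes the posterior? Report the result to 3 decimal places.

ℓ'(θ) = 25/θ − 5 − 12θ. Setting this to zero and multiplying by θ: 12θ² + 5θ − 25 = 0.
θ = (−5 + √(5² + 4·12·25)) / (2·12) = (−5 + √1225) / 24 = (−5 + 35)/24 = 5/4.
ℓ''(θ) = −25/θ² − 12 < 0, confirming a maximum.

θ̂_MAP = 1.250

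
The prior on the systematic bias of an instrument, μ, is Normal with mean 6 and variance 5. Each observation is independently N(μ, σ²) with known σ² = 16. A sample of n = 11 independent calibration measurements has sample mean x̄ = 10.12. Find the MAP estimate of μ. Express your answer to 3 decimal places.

μ̂_MAP = 9.192

n = 11, x̄ = 10.12.
For a Normal prior and Normal likelihood with known variance, the posterior is Normal; its mode equals its mean, the precision-weighted average.
Prior precision 1/σ₀² = 1/5 = 0.2; data precision n/σ² = 11/16 = 0.6875.
μ̂ = (0.2·6 + 0.6875·10.12) / (0.2 + 0.6875) = 8.1575/0.8875 = 3263/355 ≈ 9.192.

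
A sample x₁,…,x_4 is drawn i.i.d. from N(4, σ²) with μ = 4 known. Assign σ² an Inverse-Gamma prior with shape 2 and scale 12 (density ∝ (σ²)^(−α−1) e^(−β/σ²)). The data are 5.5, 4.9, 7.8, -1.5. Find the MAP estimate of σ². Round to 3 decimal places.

Sum of squared deviations about the known mean: SS = (5.5−4)² + (4.9−4)² + (7.8−4)² + (-1.5−4)² = 47.75.
The Normal likelihood contributes (σ²)^(−n/2) exp(−SS/(2σ²)), so the posterior is Inverse-Gamma(α + n/2, β + SS/2) = Inverse-Gamma(4, 35.875).
The mode of Inverse-Gamma(a, b) is b/(a+1) = 35.875/5 ≈ 7.175.

σ̂²_MAP = 7.175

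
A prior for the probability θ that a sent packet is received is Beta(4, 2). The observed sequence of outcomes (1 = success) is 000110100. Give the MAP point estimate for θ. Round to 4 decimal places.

θ̂_MAP = 0.4615

Prior: Beta(4, 2).
Data: 3 successes in 9 trials (from the sequence). The binomial likelihood contributes θ^3(1−θ)^6, so the posterior is Beta(4+3, 2+6) = Beta(7, 8).
For Beta(a, b) with a, b > 1 the mode is (a−1)/(a+b−2) = 6/13 ≈ 0.4615.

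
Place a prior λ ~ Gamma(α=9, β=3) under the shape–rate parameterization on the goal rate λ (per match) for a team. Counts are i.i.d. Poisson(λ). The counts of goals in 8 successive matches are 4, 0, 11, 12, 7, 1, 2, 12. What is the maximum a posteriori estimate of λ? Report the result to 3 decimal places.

λ̂_MAP = 5.182

Σxᵢ = 4+0+11+12+7+1+2+12 = 49, with n = 8.
Posterior ∝ λ^8e^(−3λ) · λ^49e^(−8λ) = λ^57e^(−11λ), i.e. Gamma(shape=58, rate=11).
The mode of a Gamma(a, b) with a ≥ 1 (shape–rate) is (a−1)/b = 57/11 ≈ 5.182.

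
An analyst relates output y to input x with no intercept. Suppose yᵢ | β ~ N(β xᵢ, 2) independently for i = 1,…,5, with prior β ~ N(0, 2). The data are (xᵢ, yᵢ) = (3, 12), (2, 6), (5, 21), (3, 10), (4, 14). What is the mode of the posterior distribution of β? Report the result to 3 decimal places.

β̂_MAP = 3.734

log p(β | y) = −Σ(yᵢ − βxᵢ)²/(2·2) − β²/(2·2) + const.
Setting the derivative to zero: Σxᵢ(yᵢ − βxᵢ)/2 − β/2 = 0, so β = Σxᵢyᵢ / (Σxᵢ² + σ²/τ²).
Σxᵢyᵢ = 3·12 + 2·6 + 5·21 + 3·10 + 4·14 = 239; Σxᵢ² = 63; σ²/τ² = 1.
β̂_MAP = 239 / (63 + 1) = 239/64 ≈ 3.734.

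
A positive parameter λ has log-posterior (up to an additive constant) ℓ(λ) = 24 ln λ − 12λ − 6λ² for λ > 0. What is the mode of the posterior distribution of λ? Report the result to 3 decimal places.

λ̂_MAP = 1.000

ℓ'(λ) = 24/λ − 12 − 12λ. Setting this to zero and multiplying by λ: 12λ² + 12λ − 24 = 0.
λ = (−12 + √(12² + 4·12·24)) / (2·12) = (−12 + √1296) / 24 = (−12 + 36)/24 = 1.
ℓ''(λ) = −24/λ² − 12 < 0, confirming a maximum.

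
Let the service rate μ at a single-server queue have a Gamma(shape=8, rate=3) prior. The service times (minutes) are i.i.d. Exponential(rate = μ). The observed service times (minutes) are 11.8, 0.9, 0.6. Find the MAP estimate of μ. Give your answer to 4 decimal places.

The Exponential(rate=μ) likelihood is ∝ μ^n e^(−μΣtᵢ). Here n = 3 and Σtᵢ = 11.8 + 0.9 + 0.6 = 13.3.
Posterior ∝ μ^7e^(−3μ) · μ^3e^(−13.3μ) = μ^10e^(−16.3μ), i.e. Gamma(11, 16.3).
Mode = (a−1)/b = 10/16.3 ≈ 0.6135.

μ̂_MAP = 0.6135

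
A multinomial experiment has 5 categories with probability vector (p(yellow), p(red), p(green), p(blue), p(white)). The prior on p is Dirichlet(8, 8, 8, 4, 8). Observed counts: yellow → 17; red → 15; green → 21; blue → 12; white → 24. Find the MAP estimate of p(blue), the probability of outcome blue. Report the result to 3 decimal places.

MAP estimate of p(blue) = 0.125

The posterior is Dirichlet(αᵢ + nᵢ) = Dirichlet(25, 23, 29, 16, 32).
For a Dirichlet(a₁,…,a_K) with all aᵢ > 1, the mode has j-th component (aⱼ − 1)/(Σaᵢ − K).
Here Σaᵢ = 125 and K = 5, so p(blue) = (16 − 1)/(125 − 5) = 15/120 ≈ 0.125.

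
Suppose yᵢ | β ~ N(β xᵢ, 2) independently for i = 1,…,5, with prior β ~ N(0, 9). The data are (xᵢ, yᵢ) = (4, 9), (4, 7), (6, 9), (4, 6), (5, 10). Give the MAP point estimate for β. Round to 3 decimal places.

β̂_MAP = 1.758

log p(β | y) = −Σ(yᵢ − βxᵢ)²/(2·2) − β²/(2·9) + const.
Setting the derivative to zero: Σxᵢ(yᵢ − βxᵢ)/2 − β/9 = 0, so β = Σxᵢyᵢ / (Σxᵢ² + σ²/τ²).
Σxᵢyᵢ = 4·9 + 4·7 + 6·9 + 4·6 + 5·10 = 192; Σxᵢ² = 109; σ²/τ² = 2/9.
β̂_MAP = 192 / (109 + 2/9) = 192/(983/9) = 1728/983 ≈ 1.758.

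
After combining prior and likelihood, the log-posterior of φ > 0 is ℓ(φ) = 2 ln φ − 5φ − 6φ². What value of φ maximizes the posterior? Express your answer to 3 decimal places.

ℓ'(φ) = 2/φ − 5 − 12φ. Setting this to zero and multiplying by φ: 12φ² + 5φ − 2 = 0.
φ = (−5 + √(5² + 4·12·2)) / (2·12) = (−5 + √121) / 24 = (−5 + 11)/24 = 1/4.
ℓ''(φ) = −2/φ² − 12 < 0, confirming a maximum.

φ̂_MAP = 0.250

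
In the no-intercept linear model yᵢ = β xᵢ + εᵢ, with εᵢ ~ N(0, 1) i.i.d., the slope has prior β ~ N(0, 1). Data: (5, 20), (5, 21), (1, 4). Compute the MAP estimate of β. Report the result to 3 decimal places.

log p(β | y) = −Σ(yᵢ − βxᵢ)²/(2·1) − β²/(2·1) + const.
Setting the derivative to zero: Σxᵢ(yᵢ − βxᵢ)/1 − β/1 = 0, so β = Σxᵢyᵢ / (Σxᵢ² + σ²/τ²).
Σxᵢyᵢ = 5·20 + 5·21 + 1·4 = 209; Σxᵢ² = 51; σ²/τ² = 1.
β̂_MAP = 209 / (51 + 1) = 209/52 ≈ 4.019.

β̂_MAP = 4.019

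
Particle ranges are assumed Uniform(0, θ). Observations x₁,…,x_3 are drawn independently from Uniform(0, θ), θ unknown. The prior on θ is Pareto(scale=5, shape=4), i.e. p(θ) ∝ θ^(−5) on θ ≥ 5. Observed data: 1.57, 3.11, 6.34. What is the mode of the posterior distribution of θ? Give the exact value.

θ̂_MAP = 6.34

The Uniform(0, θ) likelihood is θ^(−n) for θ ≥ max(xᵢ), zero otherwise. Here max(xᵢ) = 6.34.
Posterior ∝ θ^(−5) · θ^(−3) = θ^(−8) on θ ≥ max(5, 6.34) = 6.34.
This density is strictly decreasing in θ, so the posterior mode lies at the lower boundary of the support.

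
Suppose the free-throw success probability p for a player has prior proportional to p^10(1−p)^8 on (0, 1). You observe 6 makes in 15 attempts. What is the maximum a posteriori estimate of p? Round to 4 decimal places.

The prior density ∝ p^10(1−p)^8 is the kernel of Beta(11, 9).
Data: 6 successes in 15 trials. The binomial likelihood contributes p^6(1−p)^9, so the posterior is Beta(11+6, 9+9) = Beta(17, 18).
For Beta(a, b) with a, b > 1 the mode is (a−1)/(a+b−2) = 16/33 ≈ 0.4848.

p̂_MAP = 0.4848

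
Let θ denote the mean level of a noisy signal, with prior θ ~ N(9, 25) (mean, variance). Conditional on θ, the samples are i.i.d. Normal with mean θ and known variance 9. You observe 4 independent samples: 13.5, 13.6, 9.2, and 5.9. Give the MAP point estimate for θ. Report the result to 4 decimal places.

n = 4; x̄ = (13.5 + 13.6 + 9.2 + 5.9)/4 = 42.2/4 = 10.55.
For a Normal prior and Normal likelihood with known variance, the posterior is Normal; its mode equals its mean, the precision-weighted average.
Prior precision 1/σ₀² = 1/25 = 0.04; data precision n/σ² = 4/9.
θ̂ = (0.04·9 + (4/9)·10.55) / (0.04 + 4/9) = (1136/225)/(109/225) = 1136/109 ≈ 10.4220.

θ̂_MAP = 10.4220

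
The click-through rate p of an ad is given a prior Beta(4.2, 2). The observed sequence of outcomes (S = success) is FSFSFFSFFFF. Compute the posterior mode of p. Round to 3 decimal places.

p̂_MAP = 0.408

Prior: Beta(4.2, 2).
Data: 3 successes in 11 trials (from the sequence). The binomial likelihood contributes p^3(1−p)^8, so the posterior is Beta(4.2+3, 2+8) = Beta(7.2, 10).
For Beta(a, b) with a, b > 1 the mode is (a−1)/(a+b−2) = 6.2/15.2 ≈ 0.408.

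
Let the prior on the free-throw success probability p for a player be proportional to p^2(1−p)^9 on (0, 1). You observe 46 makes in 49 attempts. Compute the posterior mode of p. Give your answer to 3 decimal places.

p̂_MAP = 0.800

The prior density ∝ p^2(1−p)^9 is the kernel of Beta(3, 10).
Data: 46 successes in 49 trials. The binomial likelihood contributes p^46(1−p)^3, so the posterior is Beta(3+46, 10+3) = Beta(49, 13).
For Beta(a, b) with a, b > 1 the mode is (a−1)/(a+b−2) = 48/60 ≈ 0.800.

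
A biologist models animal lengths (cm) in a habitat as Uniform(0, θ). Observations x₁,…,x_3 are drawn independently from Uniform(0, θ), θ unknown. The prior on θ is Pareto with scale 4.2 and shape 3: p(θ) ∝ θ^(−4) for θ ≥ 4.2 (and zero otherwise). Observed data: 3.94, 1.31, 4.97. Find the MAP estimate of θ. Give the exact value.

θ̂_MAP = 4.97

The Uniform(0, θ) likelihood is θ^(−n) for θ ≥ max(xᵢ), zero otherwise. Here max(xᵢ) = 4.97.
Posterior ∝ θ^(−4) · θ^(−3) = θ^(−7) on θ ≥ max(4.2, 4.97) = 4.97.
This density is strictly decreasing in θ, so the posterior mode lies at the lower boundary of the support.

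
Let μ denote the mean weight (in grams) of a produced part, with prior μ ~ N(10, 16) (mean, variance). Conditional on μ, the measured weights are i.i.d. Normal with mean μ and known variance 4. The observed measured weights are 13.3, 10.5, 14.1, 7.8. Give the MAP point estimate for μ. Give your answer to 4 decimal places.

n = 4; x̄ = (13.3 + 10.5 + 14.1 + 7.8)/4 = 45.7/4 = 11.425.
For a Normal prior and Normal likelihood with known variance, the posterior is Normal; its mode equals its mean, the precision-weighted average.
Prior precision 1/σ₀² = 1/16 = 0.0625; data precision n/σ² = 4/4 = 1.
μ̂ = (0.0625·10 + 1·11.425) / (0.0625 + 1) = 12.05/1.0625 = 964/85 ≈ 11.3412.

μ̂_MAP = 11.3412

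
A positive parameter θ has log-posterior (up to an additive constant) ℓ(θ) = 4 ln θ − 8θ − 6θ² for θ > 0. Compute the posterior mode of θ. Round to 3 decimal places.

ℓ'(θ) = 4/θ − 8 − 12θ. Setting this to zero and multiplying by θ: 12θ² + 8θ − 4 = 0.
θ = (−8 + √(8² + 4·12·4)) / (2·12) = (−8 + √256) / 24 = (−8 + 16)/24 = 1/3.
ℓ''(θ) = −4/θ² − 12 < 0, confirming a maximum.

θ̂_MAP = 0.333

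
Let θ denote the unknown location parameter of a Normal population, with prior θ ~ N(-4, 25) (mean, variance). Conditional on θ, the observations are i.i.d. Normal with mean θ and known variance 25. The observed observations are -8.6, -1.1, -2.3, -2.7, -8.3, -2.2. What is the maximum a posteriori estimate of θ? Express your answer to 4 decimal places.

n = 6; x̄ = ((-8.6) + (-1.1) + (-2.3) + (-2.7) + (-8.3) + (-2.2))/6 = -25.2/6 = -4.2.
For a Normal prior and Normal likelihood with known variance, the posterior is Normal; its mode equals its mean, the precision-weighted average.
Prior precision 1/σ₀² = 1/25 = 0.04; data precision n/σ² = 6/25 = 0.24.
θ̂ = (0.04·(-4) + 0.24·(-4.2)) / (0.04 + 0.24) = (-1.168)/0.28 = -146/35 ≈ -4.1714.

θ̂_MAP = -4.1714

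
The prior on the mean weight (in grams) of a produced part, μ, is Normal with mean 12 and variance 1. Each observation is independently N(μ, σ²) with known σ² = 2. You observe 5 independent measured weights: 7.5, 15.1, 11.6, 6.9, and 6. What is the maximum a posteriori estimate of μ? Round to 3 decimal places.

n = 5; x̄ = (7.5 + 15.1 + 11.6 + 6.9 + 6)/5 = 47.1/5 = 9.42.
For a Normal prior and Normal likelihood with known variance, the posterior is Normal; its mode equals its mean, the precision-weighted average.
Prior precision 1/σ₀² = 1/1 = 1; data precision n/σ² = 5/2 = 2.5.
μ̂ = (1·12 + 2.5·9.42) / (1 + 2.5) = 35.55/3.5 = 711/70 ≈ 10.157.

μ̂_MAP = 10.157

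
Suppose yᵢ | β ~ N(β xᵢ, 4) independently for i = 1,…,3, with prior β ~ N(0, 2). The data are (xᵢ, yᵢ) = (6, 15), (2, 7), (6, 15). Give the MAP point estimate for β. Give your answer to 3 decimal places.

β̂_MAP = 2.487

log p(β | y) = −Σ(yᵢ − βxᵢ)²/(2·4) − β²/(2·2) + const.
Setting the derivative to zero: Σxᵢ(yᵢ − βxᵢ)/4 − β/2 = 0, so β = Σxᵢyᵢ / (Σxᵢ² + σ²/τ²).
Σxᵢyᵢ = 6·15 + 2·7 + 6·15 = 194; Σxᵢ² = 76; σ²/τ² = 2.
β̂_MAP = 194 / (76 + 2) = 194/78 ≈ 2.487.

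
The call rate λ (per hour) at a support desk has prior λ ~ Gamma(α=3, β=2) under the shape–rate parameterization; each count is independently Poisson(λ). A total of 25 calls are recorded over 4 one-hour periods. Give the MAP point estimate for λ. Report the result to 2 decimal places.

λ̂_MAP = 4.50

Σxᵢ = 25, n = 4.
Posterior ∝ λ^2e^(−2λ) · λ^25e^(−4λ) = λ^27e^(−6λ), i.e. Gamma(shape=28, rate=6).
The mode of a Gamma(a, b) with a ≥ 1 (shape–rate) is (a−1)/b = 27/6 ≈ 4.50.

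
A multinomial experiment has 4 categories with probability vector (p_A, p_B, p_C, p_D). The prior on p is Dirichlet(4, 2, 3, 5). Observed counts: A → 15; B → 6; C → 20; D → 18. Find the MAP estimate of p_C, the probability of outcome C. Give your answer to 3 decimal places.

MAP estimate of p_C = 0.319

The posterior is Dirichlet(αᵢ + nᵢ) = Dirichlet(19, 8, 23, 23).
For a Dirichlet(a₁,…,a_K) with all aᵢ > 1, the mode has j-th component (aⱼ − 1)/(Σaᵢ − K).
Here Σaᵢ = 73 and K = 4, so p_C = (23 − 1)/(73 − 4) = 22/69 ≈ 0.319.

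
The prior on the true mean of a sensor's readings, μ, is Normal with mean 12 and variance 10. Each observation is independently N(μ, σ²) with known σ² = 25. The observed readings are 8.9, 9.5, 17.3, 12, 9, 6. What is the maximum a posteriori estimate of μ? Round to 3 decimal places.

n = 6; x̄ = (8.9 + 9.5 + 17.3 + 12 + 9 + 6)/6 = 62.7/6 = 10.45.
For a Normal prior and Normal likelihood with known variance, the posterior is Normal; its mode equals its mean, the precision-weighted average.
Prior precision 1/σ₀² = 1/10 = 0.1; data precision n/σ² = 6/25 = 0.24.
μ̂ = (0.1·12 + 0.24·10.45) / (0.1 + 0.24) = 3.708/0.34 = 927/85 ≈ 10.906.

μ̂_MAP = 10.906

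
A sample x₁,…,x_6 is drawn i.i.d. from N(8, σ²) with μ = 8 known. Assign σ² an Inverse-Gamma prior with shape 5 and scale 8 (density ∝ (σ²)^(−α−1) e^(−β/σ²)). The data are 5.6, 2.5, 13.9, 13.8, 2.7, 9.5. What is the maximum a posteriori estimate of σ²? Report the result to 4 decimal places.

Sum of squared deviations about the known mean: SS = (5.6−8)² + (2.5−8)² + (13.9−8)² + (13.8−8)² + (2.7−8)² + (9.5−8)² = 134.8.
The Normal likelihood contributes (σ²)^(−n/2) exp(−SS/(2σ²)), so the posterior is Inverse-Gamma(α + n/2, β + SS/2) = Inverse-Gamma(8, 75.4).
The mode of Inverse-Gamma(a, b) is b/(a+1) = 75.4/9 ≈ 8.3778.

σ̂²_MAP = 8.3778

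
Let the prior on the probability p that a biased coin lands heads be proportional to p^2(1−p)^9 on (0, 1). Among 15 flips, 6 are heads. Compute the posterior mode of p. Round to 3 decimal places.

The prior density ∝ p^2(1−p)^9 is the kernel of Beta(3, 10).
Data: 6 successes in 15 trials. The binomial likelihood contributes p^6(1−p)^9, so the posterior is Beta(3+6, 10+9) = Beta(9, 19).
For Beta(a, b) with a, b > 1 the mode is (a−1)/(a+b−2) = 8/26 ≈ 0.308.

p̂_MAP = 0.308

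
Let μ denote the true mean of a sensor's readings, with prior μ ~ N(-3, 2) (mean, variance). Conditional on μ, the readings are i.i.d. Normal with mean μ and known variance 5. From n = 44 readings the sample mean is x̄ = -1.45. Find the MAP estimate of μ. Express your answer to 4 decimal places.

μ̂_MAP = -1.5333

n = 44, x̄ = -1.45.
For a Normal prior and Normal likelihood with known variance, the posterior is Normal; its mode equals its mean, the precision-weighted average.
Prior precision 1/σ₀² = 1/2 = 0.5; data precision n/σ² = 44/5 = 8.8.
μ̂ = (0.5·(-3) + 8.8·(-1.45)) / (0.5 + 8.8) = (-14.26)/9.3 = -23/15 ≈ -1.5333.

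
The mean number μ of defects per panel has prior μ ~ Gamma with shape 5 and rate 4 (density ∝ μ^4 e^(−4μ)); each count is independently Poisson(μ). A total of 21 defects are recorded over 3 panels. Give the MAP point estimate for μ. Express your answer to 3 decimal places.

Σxᵢ = 21, n = 3.
Posterior ∝ μ^4e^(−4μ) · μ^21e^(−3μ) = μ^25e^(−7μ), i.e. Gamma(shape=26, rate=7).
The mode of a Gamma(a, b) with a ≥ 1 (shape–rate) is (a−1)/b = 25/7 ≈ 3.571.

μ̂_MAP = 3.571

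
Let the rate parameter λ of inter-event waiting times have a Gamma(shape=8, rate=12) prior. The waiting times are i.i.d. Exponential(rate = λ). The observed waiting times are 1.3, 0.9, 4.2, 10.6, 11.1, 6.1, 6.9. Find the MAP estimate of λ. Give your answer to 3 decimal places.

The Exponential(rate=λ) likelihood is ∝ λ^n e^(−λΣtᵢ). Here n = 7 and Σtᵢ = 1.3 + 0.9 + 4.2 + 10.6 + 11.1 + 6.1 + 6.9 = 41.1.
Posterior ∝ λ^7e^(−12λ) · λ^7e^(−41.1λ) = λ^14e^(−53.1λ), i.e. Gamma(15, 53.1).
Mode = (a−1)/b = 14/53.1 ≈ 0.264.

λ̂_MAP = 0.264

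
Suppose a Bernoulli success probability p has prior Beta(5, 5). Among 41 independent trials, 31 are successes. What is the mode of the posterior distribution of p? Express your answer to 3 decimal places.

Prior: Beta(5, 5).
Data: 31 successes in 41 trials. The binomial likelihood contributes p^31(1−p)^10, so the posterior is Beta(5+31, 5+10) = Beta(36, 15).
For Beta(a, b) with a, b > 1 the mode is (a−1)/(a+b−2) = 35/49 ≈ 0.714.

p̂_MAP = 0.714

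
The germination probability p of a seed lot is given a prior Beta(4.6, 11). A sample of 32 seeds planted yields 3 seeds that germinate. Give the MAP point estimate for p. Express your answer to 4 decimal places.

Prior: Beta(4.6, 11).
Data: 3 successes in 32 trials. The binomial likelihood contributes p^3(1−p)^29, so the posterior is Beta(4.6+3, 11+29) = Beta(7.6, 40).
For Beta(a, b) with a, b > 1 the mode is (a−1)/(a+b−2) = 6.6/45.6 ≈ 0.1447.

p̂_MAP = 0.1447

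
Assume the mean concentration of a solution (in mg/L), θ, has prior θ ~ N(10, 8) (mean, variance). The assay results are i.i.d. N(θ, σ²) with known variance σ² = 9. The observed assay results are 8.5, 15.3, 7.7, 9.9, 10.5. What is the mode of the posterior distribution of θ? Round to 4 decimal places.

n = 5; x̄ = (8.5 + 15.3 + 7.7 + 9.9 + 10.5)/5 = 51.9/5 = 10.38.
For a Normal prior and Normal likelihood with known variance, the posterior is Normal; its mode equals its mean, the precision-weighted average.
Prior precision 1/σ₀² = 1/8 = 0.125; data precision n/σ² = 5/9.
θ̂ = (0.125·10 + (5/9)·10.38) / (0.125 + 5/9) = (421/60)/(49/72) = 2526/245 ≈ 10.3102.

θ̂_MAP = 10.3102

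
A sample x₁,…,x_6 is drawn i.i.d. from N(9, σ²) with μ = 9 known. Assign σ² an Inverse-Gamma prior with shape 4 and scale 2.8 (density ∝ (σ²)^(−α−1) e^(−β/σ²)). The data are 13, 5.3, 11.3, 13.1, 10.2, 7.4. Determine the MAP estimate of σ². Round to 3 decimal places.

Sum of squared deviations about the known mean: SS = (13−9)² + (5.3−9)² + (11.3−9)² + (13.1−9)² + (10.2−9)² + (7.4−9)² = 55.79.
The Normal likelihood contributes (σ²)^(−n/2) exp(−SS/(2σ²)), so the posterior is Inverse-Gamma(α + n/2, β + SS/2) = Inverse-Gamma(7, 30.695).
The mode of Inverse-Gamma(a, b) is b/(a+1) = 30.695/8 ≈ 3.837.

σ̂²_MAP = 3.837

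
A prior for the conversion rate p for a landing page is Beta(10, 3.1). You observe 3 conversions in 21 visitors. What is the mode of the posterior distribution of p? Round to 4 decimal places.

Prior: Beta(10, 3.1).
Data: 3 successes in 21 trials. The binomial likelihood contributes p^3(1−p)^18, so the posterior is Beta(10+3, 3.1+18) = Beta(13, 21.1).
For Beta(a, b) with a, b > 1 the mode is (a−1)/(a+b−2) = 12/32.1 ≈ 0.3738.

p̂_MAP = 0.3738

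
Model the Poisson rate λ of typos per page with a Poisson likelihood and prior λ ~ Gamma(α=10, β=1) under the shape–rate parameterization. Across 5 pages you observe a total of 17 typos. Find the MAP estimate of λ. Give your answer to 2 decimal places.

λ̂_MAP = 4.33

Σxᵢ = 17, n = 5.
Posterior ∝ λ^9e^(−1λ) · λ^17e^(−5λ) = λ^26e^(−6λ), i.e. Gamma(shape=27, rate=6).
The mode of a Gamma(a, b) with a ≥ 1 (shape–rate) is (a−1)/b = 26/6 ≈ 4.33.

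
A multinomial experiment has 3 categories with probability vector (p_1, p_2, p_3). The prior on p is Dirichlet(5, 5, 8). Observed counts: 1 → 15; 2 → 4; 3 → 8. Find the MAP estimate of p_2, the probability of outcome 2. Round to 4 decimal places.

The posterior is Dirichlet(αᵢ + nᵢ) = Dirichlet(20, 9, 16).
For a Dirichlet(a₁,…,a_K) with all aᵢ > 1, the mode has j-th component (aⱼ − 1)/(Σaᵢ − K).
Here Σaᵢ = 45 and K = 3, so p_2 = (9 − 1)/(45 − 3) = 8/42 ≈ 0.1905.

MAP estimate: 0.1905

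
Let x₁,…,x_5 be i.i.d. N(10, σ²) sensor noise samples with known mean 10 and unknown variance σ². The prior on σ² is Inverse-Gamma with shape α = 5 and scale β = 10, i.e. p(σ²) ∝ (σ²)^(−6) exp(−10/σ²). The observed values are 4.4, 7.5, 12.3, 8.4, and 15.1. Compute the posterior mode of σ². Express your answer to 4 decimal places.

σ̂²_MAP = 5.3806

Sum of squared deviations about the known mean: SS = (4.4−10)² + (7.5−10)² + (12.3−10)² + (8.4−10)² + (15.1−10)² = 71.47.
The Normal likelihood contributes (σ²)^(−n/2) exp(−SS/(2σ²)), so the posterior is Inverse-Gamma(α + n/2, β + SS/2) = Inverse-Gamma(7.5, 45.735).
The mode of Inverse-Gamma(a, b) is b/(a+1) = 45.735/8.5 ≈ 5.3806.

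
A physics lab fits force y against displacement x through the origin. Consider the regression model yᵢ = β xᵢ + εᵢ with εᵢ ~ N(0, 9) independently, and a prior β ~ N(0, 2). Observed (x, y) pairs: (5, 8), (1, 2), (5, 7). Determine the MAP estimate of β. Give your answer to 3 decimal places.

log p(β | y) = −Σ(yᵢ − βxᵢ)²/(2·9) − β²/(2·2) + const.
Setting the derivative to zero: Σxᵢ(yᵢ − βxᵢ)/9 − β/2 = 0, so β = Σxᵢyᵢ / (Σxᵢ² + σ²/τ²).
Σxᵢyᵢ = 5·8 + 1·2 + 5·7 = 77; Σxᵢ² = 51; σ²/τ² = 4.5.
β̂_MAP = 77 / (51 + 4.5) = 77/55.5 ≈ 1.387.

β̂_MAP = 1.387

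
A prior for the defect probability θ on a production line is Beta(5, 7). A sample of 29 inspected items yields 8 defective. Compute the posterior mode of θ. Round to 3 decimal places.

θ̂_MAP = 0.308

Prior: Beta(5, 7).
Data: 8 successes in 29 trials. The binomial likelihood contributes θ^8(1−θ)^21, so the posterior is Beta(5+8, 7+21) = Beta(13, 28).
For Beta(a, b) with a, b > 1 the mode is (a−1)/(a+b−2) = 12/39 ≈ 0.308.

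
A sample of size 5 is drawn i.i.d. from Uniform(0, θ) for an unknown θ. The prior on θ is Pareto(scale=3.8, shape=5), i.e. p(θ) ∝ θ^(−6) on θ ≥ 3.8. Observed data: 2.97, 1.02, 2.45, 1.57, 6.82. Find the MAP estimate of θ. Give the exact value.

θ̂_MAP = 6.82

The Uniform(0, θ) likelihood is θ^(−n) for θ ≥ max(xᵢ), zero otherwise. Here max(xᵢ) = 6.82.
Posterior ∝ θ^(−6) · θ^(−5) = θ^(−11) on θ ≥ max(3.8, 6.82) = 6.82.
This density is strictly decreasing in θ, so the posterior mode lies at the lower boundary of the support.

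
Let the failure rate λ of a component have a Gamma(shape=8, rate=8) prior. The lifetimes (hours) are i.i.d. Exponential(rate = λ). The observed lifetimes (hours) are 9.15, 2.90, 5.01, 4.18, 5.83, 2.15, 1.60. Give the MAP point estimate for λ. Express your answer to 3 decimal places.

The Exponential(rate=λ) likelihood is ∝ λ^n e^(−λΣtᵢ). Here n = 7 and Σtᵢ = 9.15 + 2.90 + 5.01 + 4.18 + 5.83 + 2.15 + 1.60 = 30.82.
Posterior ∝ λ^7e^(−8λ) · λ^7e^(−30.82λ) = λ^14e^(−38.82λ), i.e. Gamma(15, 38.82).
Mode = (a−1)/b = 14/38.82 ≈ 0.361.

λ̂_MAP = 0.361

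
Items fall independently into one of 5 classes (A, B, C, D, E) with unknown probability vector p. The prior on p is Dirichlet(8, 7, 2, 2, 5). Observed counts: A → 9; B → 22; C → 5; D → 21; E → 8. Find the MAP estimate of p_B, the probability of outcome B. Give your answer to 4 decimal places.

The posterior is Dirichlet(αᵢ + nᵢ) = Dirichlet(17, 29, 7, 23, 13).
For a Dirichlet(a₁,…,a_K) with all aᵢ > 1, the mode has j-th component (aⱼ − 1)/(Σaᵢ − K).
Here Σaᵢ = 89 and K = 5, so p_B = (29 − 1)/(89 − 5) = 28/84 ≈ 0.3333.

MAP estimate of p_B = 0.3333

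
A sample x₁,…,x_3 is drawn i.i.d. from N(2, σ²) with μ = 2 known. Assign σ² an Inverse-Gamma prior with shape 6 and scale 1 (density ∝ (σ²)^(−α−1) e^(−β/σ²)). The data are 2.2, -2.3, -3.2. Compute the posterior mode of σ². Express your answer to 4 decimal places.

Sum of squared deviations about the known mean: SS = (2.2−2)² + (-2.3−2)² + (-3.2−2)² = 45.57.
The Normal likelihood contributes (σ²)^(−n/2) exp(−SS/(2σ²)), so the posterior is Inverse-Gamma(α + n/2, β + SS/2) = Inverse-Gamma(7.5, 23.785).
The mode of Inverse-Gamma(a, b) is b/(a+1) = 23.785/8.5 ≈ 2.7982.

σ̂²_MAP = 2.7982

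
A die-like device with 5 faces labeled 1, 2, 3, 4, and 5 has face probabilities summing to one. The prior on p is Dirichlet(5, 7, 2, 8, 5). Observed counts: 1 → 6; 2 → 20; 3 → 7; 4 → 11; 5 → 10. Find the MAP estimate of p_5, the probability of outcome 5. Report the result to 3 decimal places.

MAP estimate: 0.184

The posterior is Dirichlet(αᵢ + nᵢ) = Dirichlet(11, 27, 9, 19, 15).
For a Dirichlet(a₁,…,a_K) with all aᵢ > 1, the mode has j-th component (aⱼ − 1)/(Σaᵢ − K).
Here Σaᵢ = 81 and K = 5, so p_5 = (15 − 1)/(81 − 5) = 14/76 ≈ 0.184.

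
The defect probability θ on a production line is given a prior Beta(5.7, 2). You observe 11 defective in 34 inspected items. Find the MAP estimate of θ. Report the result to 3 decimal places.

θ̂_MAP = 0.395

Prior: Beta(5.7, 2).
Data: 11 successes in 34 trials. The binomial likelihood contributes θ^11(1−θ)^23, so the posterior is Beta(5.7+11, 2+23) = Beta(16.7, 25).
For Beta(a, b) with a, b > 1 the mode is (a−1)/(a+b−2) = 15.7/39.7 ≈ 0.395.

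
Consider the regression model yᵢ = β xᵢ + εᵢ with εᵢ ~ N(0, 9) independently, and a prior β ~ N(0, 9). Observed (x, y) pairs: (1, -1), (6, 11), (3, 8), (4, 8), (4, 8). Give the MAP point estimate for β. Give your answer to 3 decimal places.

β̂_MAP = 1.937

log p(β | y) = −Σ(yᵢ − βxᵢ)²/(2·9) − β²/(2·9) + const.
Setting the derivative to zero: Σxᵢ(yᵢ − βxᵢ)/9 − β/9 = 0, so β = Σxᵢyᵢ / (Σxᵢ² + σ²/τ²).
Σxᵢyᵢ = 1·(-1) + 6·11 + 3·8 + 4·8 + 4·8 = 153; Σxᵢ² = 78; σ²/τ² = 1.
β̂_MAP = 153 / (78 + 1) = 153/79 ≈ 1.937.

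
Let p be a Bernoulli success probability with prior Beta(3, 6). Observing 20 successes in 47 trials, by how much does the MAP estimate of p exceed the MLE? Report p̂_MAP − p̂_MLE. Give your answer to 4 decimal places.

MAP − MLE = -0.0181

Posterior is Beta(23, 33); MAP = (23−1)/(56−2) = 22/54 ≈ 0.40741.
MLE ignores the prior: p̂_MLE = k/n = 20/47 ≈ 0.42553.
Difference = 22/54 − 20/47 = -23/1269 ≈ -0.0181.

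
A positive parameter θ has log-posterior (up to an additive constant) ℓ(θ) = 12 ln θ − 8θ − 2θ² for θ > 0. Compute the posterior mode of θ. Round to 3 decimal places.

ℓ'(θ) = 12/θ − 8 − 4θ. Setting this to zero and multiplying by θ: 4θ² + 8θ − 12 = 0.
θ = (−8 + √(8² + 4·4·12)) / (2·4) = (−8 + √256) / 8 = (−8 + 16)/8 = 1.
ℓ''(θ) = −12/θ² − 4 < 0, confirming a maximum.

θ̂_MAP = 1.000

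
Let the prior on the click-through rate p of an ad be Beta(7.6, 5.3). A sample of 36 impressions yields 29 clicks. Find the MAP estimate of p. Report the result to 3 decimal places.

p̂_MAP = 0.759

Prior: Beta(7.6, 5.3).
Data: 29 successes in 36 trials. The binomial likelihood contributes p^29(1−p)^7, so the posterior is Beta(7.6+29, 5.3+7) = Beta(36.6, 12.3).
For Beta(a, b) with a, b > 1 the mode is (a−1)/(a+b−2) = 35.6/46.9 ≈ 0.759.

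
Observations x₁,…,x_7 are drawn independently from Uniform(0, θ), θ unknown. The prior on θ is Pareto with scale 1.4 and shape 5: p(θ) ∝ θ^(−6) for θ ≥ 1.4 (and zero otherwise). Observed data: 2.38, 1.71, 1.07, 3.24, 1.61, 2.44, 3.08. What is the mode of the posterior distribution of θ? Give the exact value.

The Uniform(0, θ) likelihood is θ^(−n) for θ ≥ max(xᵢ), zero otherwise. Here max(xᵢ) = 3.24.
Posterior ∝ θ^(−6) · θ^(−7) = θ^(−13) on θ ≥ max(1.4, 3.24) = 3.24.
This density is strictly decreasing in θ, so the posterior mode lies at the lower boundary of the support.

θ̂_MAP = 3.24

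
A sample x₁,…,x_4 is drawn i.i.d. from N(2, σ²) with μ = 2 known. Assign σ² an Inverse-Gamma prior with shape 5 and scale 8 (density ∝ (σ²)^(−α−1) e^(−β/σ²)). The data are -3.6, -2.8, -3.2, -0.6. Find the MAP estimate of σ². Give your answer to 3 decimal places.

σ̂²_MAP = 6.513

Sum of squared deviations about the known mean: SS = (-3.6−2)² + (-2.8−2)² + (-3.2−2)² + (-0.6−2)² = 88.2.
The Normal likelihood contributes (σ²)^(−n/2) exp(−SS/(2σ²)), so the posterior is Inverse-Gamma(α + n/2, β + SS/2) = Inverse-Gamma(7, 52.1).
The mode of Inverse-Gamma(a, b) is b/(a+1) = 52.1/8 ≈ 6.513.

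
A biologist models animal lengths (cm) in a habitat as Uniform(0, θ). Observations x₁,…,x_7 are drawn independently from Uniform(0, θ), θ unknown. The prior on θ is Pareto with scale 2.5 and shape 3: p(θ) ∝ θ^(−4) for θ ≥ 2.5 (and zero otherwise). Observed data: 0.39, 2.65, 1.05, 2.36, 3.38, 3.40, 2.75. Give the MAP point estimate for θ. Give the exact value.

The Uniform(0, θ) likelihood is θ^(−n) for θ ≥ max(xᵢ), zero otherwise. Here max(xᵢ) = 3.40.
Posterior ∝ θ^(−4) · θ^(−7) = θ^(−11) on θ ≥ max(2.5, 3.40) = 3.40.
This density is strictly decreasing in θ, so the posterior mode lies at the lower boundary of the support.

θ̂_MAP = 3.40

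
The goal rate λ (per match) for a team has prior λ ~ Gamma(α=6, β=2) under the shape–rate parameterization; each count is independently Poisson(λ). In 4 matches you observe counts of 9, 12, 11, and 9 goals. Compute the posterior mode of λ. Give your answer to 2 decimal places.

λ̂_MAP = 7.67

Σxᵢ = 9+12+11+9 = 41, with n = 4.
Posterior ∝ λ^5e^(−2λ) · λ^41e^(−4λ) = λ^46e^(−6λ), i.e. Gamma(shape=47, rate=6).
The mode of a Gamma(a, b) with a ≥ 1 (shape–rate) is (a−1)/b = 46/6 ≈ 7.67.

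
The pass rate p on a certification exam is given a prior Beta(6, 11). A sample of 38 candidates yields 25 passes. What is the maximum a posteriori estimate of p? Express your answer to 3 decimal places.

Prior: Beta(6, 11).
Data: 25 successes in 38 trials. The binomial likelihood contributes p^25(1−p)^13, so the posterior is Beta(6+25, 11+13) = Beta(31, 24).
For Beta(a, b) with a, b > 1 the mode is (a−1)/(a+b−2) = 30/53 ≈ 0.566.

p̂_MAP = 0.566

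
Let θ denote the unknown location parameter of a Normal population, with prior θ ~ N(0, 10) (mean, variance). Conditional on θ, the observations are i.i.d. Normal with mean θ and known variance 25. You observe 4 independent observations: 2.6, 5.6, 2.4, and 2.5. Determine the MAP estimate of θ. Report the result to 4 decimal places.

θ̂_MAP = 2.0154

n = 4; x̄ = (2.6 + 5.6 + 2.4 + 2.5)/4 = 13.1/4 = 3.275.
For a Normal prior and Normal likelihood with known variance, the posterior is Normal; its mode equals its mean, the precision-weighted average.
Prior precision 1/σ₀² = 1/10 = 0.1; data precision n/σ² = 4/25 = 0.16.
θ̂ = (0.1·0 + 0.16·3.275) / (0.1 + 0.16) = 0.524/0.26 = 131/65 ≈ 2.0154.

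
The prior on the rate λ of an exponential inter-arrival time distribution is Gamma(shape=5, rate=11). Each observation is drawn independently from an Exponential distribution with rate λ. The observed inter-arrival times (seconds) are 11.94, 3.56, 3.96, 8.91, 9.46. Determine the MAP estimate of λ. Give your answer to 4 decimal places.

λ̂_MAP = 0.1843

The Exponential(rate=λ) likelihood is ∝ λ^n e^(−λΣtᵢ). Here n = 5 and Σtᵢ = 11.94 + 3.56 + 3.96 + 8.91 + 9.46 = 37.83.
Posterior ∝ λ^4e^(−11λ) · λ^5e^(−37.83λ) = λ^9e^(−48.83λ), i.e. Gamma(10, 48.83).
Mode = (a−1)/b = 9/48.83 ≈ 0.1843.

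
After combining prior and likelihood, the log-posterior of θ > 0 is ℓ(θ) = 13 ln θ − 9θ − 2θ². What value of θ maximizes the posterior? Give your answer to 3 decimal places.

θ̂_MAP = 1.000

ℓ'(θ) = 13/θ − 9 − 4θ. Setting this to zero and multiplying by θ: 4θ² + 9θ − 13 = 0.
θ = (−9 + √(9² + 4·4·13)) / (2·4) = (−9 + √289) / 8 = (−9 + 17)/8 = 1.
ℓ''(θ) = −13/θ² − 4 < 0, confirming a maximum.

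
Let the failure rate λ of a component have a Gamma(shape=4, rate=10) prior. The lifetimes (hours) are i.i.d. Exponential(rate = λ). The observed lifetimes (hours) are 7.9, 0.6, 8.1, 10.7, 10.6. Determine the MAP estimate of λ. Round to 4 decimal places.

λ̂_MAP = 0.1670

The Exponential(rate=λ) likelihood is ∝ λ^n e^(−λΣtᵢ). Here n = 5 and Σtᵢ = 7.9 + 0.6 + 8.1 + 10.7 + 10.6 = 37.9.
Posterior ∝ λ^3e^(−10λ) · λ^5e^(−37.9λ) = λ^8e^(−47.9λ), i.e. Gamma(9, 47.9).
Mode = (a−1)/b = 8/47.9 ≈ 0.1670.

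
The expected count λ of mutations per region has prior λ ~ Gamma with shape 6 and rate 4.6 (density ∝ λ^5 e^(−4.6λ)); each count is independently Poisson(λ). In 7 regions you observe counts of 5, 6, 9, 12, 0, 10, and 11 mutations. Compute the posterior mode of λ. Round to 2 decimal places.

Σxᵢ = 5+6+9+12+0+10+11 = 53, with n = 7.
Posterior ∝ λ^5e^(−4.6λ) · λ^53e^(−7λ) = λ^58e^(−11.6λ), i.e. Gamma(shape=59, rate=11.6).
The mode of a Gamma(a, b) with a ≥ 1 (shape–rate) is (a−1)/b = 58/11.6 ≈ 5.00.

λ̂_MAP = 5.00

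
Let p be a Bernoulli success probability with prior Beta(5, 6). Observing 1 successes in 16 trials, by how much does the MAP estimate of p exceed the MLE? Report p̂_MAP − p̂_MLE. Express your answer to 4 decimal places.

Posterior is Beta(6, 21); MAP = (6−1)/(27−2) = 5/25 ≈ 0.20000.
MLE ignores the prior: p̂_MLE = k/n = 1/16 ≈ 0.06250.
Difference = 5/25 − 1/16 = 11/80 ≈ 0.1375.

MAP − MLE = 0.1375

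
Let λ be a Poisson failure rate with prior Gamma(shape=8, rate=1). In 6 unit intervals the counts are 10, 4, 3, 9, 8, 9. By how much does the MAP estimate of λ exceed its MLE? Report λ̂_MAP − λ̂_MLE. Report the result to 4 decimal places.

MAP − MLE = -0.0238

Σxᵢ = 43. Posterior is Gamma(51, 7); MAP = (51−1)/7 = 50/7 ≈ 7.14286.
MLE = x̄ = 43/6 ≈ 7.16667.
Difference = 50/7 − 43/6 = -1/42 ≈ -0.0238.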